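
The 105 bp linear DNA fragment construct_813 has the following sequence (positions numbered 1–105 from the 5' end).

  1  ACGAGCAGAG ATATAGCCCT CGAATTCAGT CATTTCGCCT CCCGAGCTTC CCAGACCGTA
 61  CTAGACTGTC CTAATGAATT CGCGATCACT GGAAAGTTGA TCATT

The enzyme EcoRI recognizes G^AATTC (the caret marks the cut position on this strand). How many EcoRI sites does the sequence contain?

2

GAATTC occurs starting at positions 22, 76.
EcoRI cuts at 2 sites.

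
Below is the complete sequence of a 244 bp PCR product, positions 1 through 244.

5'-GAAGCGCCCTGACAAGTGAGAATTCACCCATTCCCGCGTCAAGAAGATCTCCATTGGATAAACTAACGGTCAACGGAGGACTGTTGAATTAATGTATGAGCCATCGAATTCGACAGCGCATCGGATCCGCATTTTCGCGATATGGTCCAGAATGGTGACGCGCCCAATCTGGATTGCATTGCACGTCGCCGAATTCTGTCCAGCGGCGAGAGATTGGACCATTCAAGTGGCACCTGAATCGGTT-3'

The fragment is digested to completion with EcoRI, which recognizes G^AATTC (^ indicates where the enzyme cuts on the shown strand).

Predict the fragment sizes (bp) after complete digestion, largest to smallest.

86, 85, 53, 20 bp

EcoRI sites (GAATTC) start at positions 20, 106, 191.
EcoRI cuts after the first base of each site, so after positions 20, 106, 191.
Linear molecule, 3 cuts → 4 fragments:
  1–20 → 20 bp
  21–106 → 86 bp
  107–191 → 85 bp
  192–244 → 53 bp
Sorted largest to smallest: 86, 85, 53, 20 bp.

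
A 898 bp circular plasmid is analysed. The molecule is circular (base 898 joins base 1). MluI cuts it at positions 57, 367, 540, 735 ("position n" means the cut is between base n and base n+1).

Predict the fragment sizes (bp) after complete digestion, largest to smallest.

310, 220, 195, 173 bp

Circular molecule, 4 cuts → 4 fragments:
  367 − 57 = 310 bp
  540 − 367 = 173 bp
  735 − 540 = 195 bp
  wrap: 898 − 735 + 57 = 220 bp
Sorted largest to smallest: 310, 220, 195, 173 bp.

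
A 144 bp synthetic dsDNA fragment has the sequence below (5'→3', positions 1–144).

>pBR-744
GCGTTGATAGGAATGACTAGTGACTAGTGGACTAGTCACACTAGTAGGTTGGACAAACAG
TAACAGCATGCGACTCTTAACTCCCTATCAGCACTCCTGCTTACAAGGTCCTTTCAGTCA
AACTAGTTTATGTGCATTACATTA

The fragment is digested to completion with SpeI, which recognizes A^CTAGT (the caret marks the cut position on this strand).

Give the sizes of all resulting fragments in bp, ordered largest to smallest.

SpeI sites (ACTAGT) start at positions 16, 23, 31, 40, 122.
SpeI cuts after the first base of each site, so after positions 16, 23, 31, 40, 122.
Linear molecule, 5 cuts → 6 fragments:
  1–16 → 16 bp
  17–23 → 7 bp
  24–31 → 8 bp
  32–40 → 9 bp
  41–122 → 82 bp
  123–144 → 22 bp
Sorted largest to smallest: 82, 22, 16, 9, 8, 7 bp.

82, 22, 16, 9, 8, 7 bp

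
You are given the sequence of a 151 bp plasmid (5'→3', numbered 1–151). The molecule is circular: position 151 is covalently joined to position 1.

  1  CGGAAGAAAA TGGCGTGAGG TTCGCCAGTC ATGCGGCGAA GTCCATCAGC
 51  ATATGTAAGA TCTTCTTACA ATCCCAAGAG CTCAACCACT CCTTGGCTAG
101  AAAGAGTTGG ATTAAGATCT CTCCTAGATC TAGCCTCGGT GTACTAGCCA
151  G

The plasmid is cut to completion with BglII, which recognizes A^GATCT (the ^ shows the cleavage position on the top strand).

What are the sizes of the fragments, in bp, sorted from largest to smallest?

83, 57, 11 bp

BglII sites (AGATCT) start at positions 58, 115, 126.
BglII cuts after the first base of each site, so after positions 58, 115, 126.
Circular molecule, 3 cuts → 3 fragments:
  59–115 → 57 bp
  116–126 → 11 bp
  127–151 then 1–58 → 25 + 58 = 83 bp
Sorted largest to smallest: 83, 57, 11 bp.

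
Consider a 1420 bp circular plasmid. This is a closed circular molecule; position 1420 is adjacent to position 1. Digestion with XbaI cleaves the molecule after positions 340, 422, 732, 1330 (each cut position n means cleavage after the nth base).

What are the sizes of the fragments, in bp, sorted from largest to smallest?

598, 430, 310, 82 bp

Circular molecule, 4 cuts → 4 fragments:
  422 − 340 = 82 bp
  732 − 422 = 310 bp
  1330 − 732 = 598 bp
  wrap: 1420 − 1330 + 340 = 430 bp
Sorted largest to smallest: 598, 430, 310, 82 bp.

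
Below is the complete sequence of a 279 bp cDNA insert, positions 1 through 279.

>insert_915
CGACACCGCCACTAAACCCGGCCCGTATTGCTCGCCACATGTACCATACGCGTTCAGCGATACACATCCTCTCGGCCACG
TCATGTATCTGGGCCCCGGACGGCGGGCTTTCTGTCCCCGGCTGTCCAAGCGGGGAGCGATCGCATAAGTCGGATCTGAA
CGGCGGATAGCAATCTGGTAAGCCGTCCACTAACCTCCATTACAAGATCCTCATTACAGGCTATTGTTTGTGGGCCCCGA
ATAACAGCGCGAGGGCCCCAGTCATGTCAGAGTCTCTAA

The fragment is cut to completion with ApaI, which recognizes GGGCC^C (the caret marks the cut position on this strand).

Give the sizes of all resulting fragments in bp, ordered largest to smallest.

ApaI sites (GGGCCC) start at positions 91, 232, 253.
ApaI cuts after base 5 of each site (before the last base), so after positions 95, 236, 257.
Linear molecule, 3 cuts → 4 fragments:
  1–95 → 95 bp
  96–236 → 141 bp
  237–257 → 21 bp
  258–279 → 22 bp
Sorted largest to smallest: 141, 95, 22, 21 bp.

141, 95, 22, 21 bp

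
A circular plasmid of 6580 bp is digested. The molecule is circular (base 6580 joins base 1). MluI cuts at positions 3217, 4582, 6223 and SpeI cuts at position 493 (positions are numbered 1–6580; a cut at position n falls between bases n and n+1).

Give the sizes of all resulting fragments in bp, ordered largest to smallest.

2724, 1641, 1365, 850 bp

Combined cut positions (sorted): 493, 3217, 4582, 6223.
Circular molecule, 4 cuts → 4 fragments:
  3217 − 493 = 2724 bp
  4582 − 3217 = 1365 bp
  6223 − 4582 = 1641 bp
  wrap: 6580 − 6223 + 493 = 850 bp
Sorted largest to smallest: 2724, 1641, 1365, 850 bp.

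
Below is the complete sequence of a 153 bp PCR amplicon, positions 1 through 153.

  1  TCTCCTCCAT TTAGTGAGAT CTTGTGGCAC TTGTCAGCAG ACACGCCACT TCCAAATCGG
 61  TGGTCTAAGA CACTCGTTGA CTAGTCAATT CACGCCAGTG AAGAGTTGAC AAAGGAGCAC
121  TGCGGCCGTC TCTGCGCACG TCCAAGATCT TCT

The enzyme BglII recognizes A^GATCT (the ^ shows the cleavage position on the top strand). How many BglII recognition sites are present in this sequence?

2

AGATCT occurs starting at positions 17, 145.
BglII cuts at 2 sites.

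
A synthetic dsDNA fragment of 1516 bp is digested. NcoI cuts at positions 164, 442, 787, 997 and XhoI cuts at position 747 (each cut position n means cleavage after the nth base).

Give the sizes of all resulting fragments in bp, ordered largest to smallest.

Combined cut positions (sorted): 164, 442, 747, 787, 997.
Linear molecule, 5 cuts → 6 fragments:
  164 − 0 = 164 bp
  442 − 164 = 278 bp
  747 − 442 = 305 bp
  787 − 747 = 40 bp
  997 − 787 = 210 bp
  1516 − 997 = 519 bp
Sorted largest to smallest: 519, 305, 278, 210, 164, 40 bp.

519, 305, 278, 210, 164, 40 bp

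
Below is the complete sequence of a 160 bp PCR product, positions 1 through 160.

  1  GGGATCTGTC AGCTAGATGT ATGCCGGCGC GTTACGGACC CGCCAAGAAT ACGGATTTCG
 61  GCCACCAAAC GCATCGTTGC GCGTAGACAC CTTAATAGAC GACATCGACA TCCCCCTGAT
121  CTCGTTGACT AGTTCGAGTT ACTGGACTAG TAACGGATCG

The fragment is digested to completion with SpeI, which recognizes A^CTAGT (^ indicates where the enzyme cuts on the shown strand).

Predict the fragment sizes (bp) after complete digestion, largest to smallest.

SpeI sites (ACTAGT) start at positions 128, 146.
SpeI cuts after the first base of each site, so after positions 128, 146.
Linear molecule, 2 cuts → 3 fragments:
  1–128 → 128 bp
  129–146 → 18 bp
  147–160 → 14 bp
Sorted largest to smallest: 128, 18, 14 bp.

128, 18, 14 bp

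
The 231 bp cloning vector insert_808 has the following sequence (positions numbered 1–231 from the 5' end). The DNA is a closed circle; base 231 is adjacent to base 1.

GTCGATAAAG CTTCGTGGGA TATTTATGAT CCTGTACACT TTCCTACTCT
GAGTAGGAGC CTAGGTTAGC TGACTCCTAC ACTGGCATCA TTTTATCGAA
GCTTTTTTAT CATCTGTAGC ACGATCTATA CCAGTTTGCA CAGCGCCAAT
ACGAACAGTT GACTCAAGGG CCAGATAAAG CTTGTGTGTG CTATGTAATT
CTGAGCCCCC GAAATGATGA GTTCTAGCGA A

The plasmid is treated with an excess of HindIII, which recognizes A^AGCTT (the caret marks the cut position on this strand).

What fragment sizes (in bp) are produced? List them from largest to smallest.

HindIII sites (AAGCTT) start at positions 8, 99, 178.
HindIII cuts after the first base of each site, so after positions 8, 99, 178.
Circular molecule, 3 cuts → 3 fragments:
  9–99 → 91 bp
  100–178 → 79 bp
  179–231 then 1–8 → 53 + 8 = 61 bp
Sorted largest to smallest: 91, 79, 61 bp.

91, 79, 61 bp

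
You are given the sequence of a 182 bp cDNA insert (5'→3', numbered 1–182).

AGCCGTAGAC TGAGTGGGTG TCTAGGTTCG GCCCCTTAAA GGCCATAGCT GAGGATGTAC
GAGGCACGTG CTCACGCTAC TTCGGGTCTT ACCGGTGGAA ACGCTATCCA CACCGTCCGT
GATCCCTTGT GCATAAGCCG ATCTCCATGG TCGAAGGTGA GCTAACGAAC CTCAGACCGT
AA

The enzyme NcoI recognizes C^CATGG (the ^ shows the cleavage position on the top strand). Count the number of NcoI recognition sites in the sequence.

1

CCATGG occurs starting at position 145.
NcoI cuts at 1 site.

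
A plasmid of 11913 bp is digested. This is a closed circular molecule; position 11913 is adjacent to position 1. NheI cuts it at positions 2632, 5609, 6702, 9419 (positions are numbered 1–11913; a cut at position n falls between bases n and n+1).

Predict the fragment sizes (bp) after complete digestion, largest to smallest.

5126, 2977, 2717, 1093 bp

Circular molecule, 4 cuts → 4 fragments:
  5609 − 2632 = 2977 bp
  6702 − 5609 = 1093 bp
  9419 − 6702 = 2717 bp
  wrap: 11913 − 9419 + 2632 = 5126 bp
Sorted largest to smallest: 5126, 2977, 2717, 1093 bp.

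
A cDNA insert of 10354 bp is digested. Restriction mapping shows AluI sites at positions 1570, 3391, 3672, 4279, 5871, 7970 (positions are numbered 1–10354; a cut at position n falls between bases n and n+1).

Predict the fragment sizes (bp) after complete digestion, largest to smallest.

Linear molecule, 6 cuts → 7 fragments:
  1570 − 0 = 1570 bp
  3391 − 1570 = 1821 bp
  3672 − 3391 = 281 bp
  4279 − 3672 = 607 bp
  5871 − 4279 = 1592 bp
  7970 − 5871 = 2099 bp
  10354 − 7970 = 2384 bp
Sorted largest to smallest: 2384, 2099, 1821, 1592, 1570, 607, 281 bp.

2384, 2099, 1821, 1592, 1570, 607, 281 bp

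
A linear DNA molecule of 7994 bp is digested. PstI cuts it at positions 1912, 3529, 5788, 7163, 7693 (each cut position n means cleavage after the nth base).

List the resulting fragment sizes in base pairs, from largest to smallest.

Linear molecule, 5 cuts → 6 fragments:
  1912 − 0 = 1912 bp
  3529 − 1912 = 1617 bp
  5788 − 3529 = 2259 bp
  7163 − 5788 = 1375 bp
  7693 − 7163 = 530 bp
  7994 − 7693 = 301 bp
Sorted largest to smallest: 2259, 1912, 1617, 1375, 530, 301 bp.

2259, 1912, 1617, 1375, 530, 301 bp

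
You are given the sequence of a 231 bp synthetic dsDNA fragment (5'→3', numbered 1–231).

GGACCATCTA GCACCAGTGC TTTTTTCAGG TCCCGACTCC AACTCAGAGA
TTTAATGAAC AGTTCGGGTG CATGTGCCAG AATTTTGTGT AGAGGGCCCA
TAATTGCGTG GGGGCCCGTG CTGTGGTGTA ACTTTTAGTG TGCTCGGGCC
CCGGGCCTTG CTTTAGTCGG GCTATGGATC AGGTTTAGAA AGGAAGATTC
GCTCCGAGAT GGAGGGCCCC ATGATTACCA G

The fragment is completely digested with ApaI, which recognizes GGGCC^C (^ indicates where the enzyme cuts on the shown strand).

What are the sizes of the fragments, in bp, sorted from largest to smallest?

98, 68, 34, 18, 13 bp

ApaI sites (GGGCCC) start at positions 94, 112, 146, 214.
ApaI cuts after base 5 of each site (before the last base), so after positions 98, 116, 150, 218.
Linear molecule, 4 cuts → 5 fragments:
  1–98 → 98 bp
  99–116 → 18 bp
  117–150 → 34 bp
  151–218 → 68 bp
  219–231 → 13 bp
Sorted largest to smallest: 98, 68, 34, 18, 13 bp.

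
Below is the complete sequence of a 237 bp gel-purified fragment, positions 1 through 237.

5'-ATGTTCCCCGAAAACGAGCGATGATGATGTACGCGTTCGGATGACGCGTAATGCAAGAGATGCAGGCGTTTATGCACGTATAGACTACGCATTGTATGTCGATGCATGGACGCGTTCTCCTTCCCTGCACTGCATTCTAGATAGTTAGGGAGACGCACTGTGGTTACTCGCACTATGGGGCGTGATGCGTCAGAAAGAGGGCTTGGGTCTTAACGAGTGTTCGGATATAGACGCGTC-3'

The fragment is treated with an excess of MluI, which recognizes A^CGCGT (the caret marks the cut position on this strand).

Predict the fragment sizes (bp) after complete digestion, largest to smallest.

MluI sites (ACGCGT) start at positions 31, 44, 110, 231.
MluI cuts after the first base of each site, so after positions 31, 44, 110, 231.
Linear molecule, 4 cuts → 5 fragments:
  1–31 → 31 bp
  32–44 → 13 bp
  45–110 → 66 bp
  111–231 → 121 bp
  232–237 → 6 bp
Sorted largest to smallest: 121, 66, 31, 13, 6 bp.

121, 66, 31, 13, 6 bp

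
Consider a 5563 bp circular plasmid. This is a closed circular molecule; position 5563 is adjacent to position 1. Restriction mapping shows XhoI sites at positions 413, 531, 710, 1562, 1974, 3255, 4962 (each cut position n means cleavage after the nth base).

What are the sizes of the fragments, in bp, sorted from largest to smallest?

Circular molecule, 7 cuts → 7 fragments:
  531 − 413 = 118 bp
  710 − 531 = 179 bp
  1562 − 710 = 852 bp
  1974 − 1562 = 412 bp
  3255 − 1974 = 1281 bp
  4962 − 3255 = 1707 bp
  wrap: 5563 − 4962 + 413 = 1014 bp
Sorted largest to smallest: 1707, 1281, 1014, 852, 412, 179, 118 bp.

1707, 1281, 1014, 852, 412, 179, 118 bp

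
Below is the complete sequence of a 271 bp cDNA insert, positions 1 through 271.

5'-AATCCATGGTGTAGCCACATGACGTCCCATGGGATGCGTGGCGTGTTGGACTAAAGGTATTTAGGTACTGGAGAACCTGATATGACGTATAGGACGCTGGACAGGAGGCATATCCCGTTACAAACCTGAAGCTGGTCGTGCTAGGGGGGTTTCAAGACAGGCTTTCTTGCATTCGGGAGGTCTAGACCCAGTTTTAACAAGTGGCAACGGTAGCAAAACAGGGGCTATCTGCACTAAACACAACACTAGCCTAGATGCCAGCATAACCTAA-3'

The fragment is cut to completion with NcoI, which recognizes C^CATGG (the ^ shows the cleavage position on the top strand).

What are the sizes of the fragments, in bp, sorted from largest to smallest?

244, 23, 4 bp

NcoI sites (CCATGG) start at positions 4, 27.
NcoI cuts after the first base of each site, so after positions 4, 27.
Linear molecule, 2 cuts → 3 fragments:
  1–4 → 4 bp
  5–27 → 23 bp
  28–271 → 244 bp
Sorted largest to smallest: 244, 23, 4 bp.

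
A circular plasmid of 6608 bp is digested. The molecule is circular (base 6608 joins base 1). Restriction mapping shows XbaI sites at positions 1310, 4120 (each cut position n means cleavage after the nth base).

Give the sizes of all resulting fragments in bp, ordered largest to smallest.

Circular molecule, 2 cuts → 2 fragments:
  4120 − 1310 = 2810 bp
  wrap: 6608 − 4120 + 1310 = 3798 bp
Sorted largest to smallest: 3798, 2810 bp.

3798, 2810 bp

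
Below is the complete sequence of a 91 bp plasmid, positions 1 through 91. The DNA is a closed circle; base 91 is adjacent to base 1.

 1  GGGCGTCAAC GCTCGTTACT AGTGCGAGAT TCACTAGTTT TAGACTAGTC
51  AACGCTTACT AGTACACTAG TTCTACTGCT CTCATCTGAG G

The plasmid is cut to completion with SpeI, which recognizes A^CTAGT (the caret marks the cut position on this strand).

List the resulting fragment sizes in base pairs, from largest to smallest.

SpeI sites (ACTAGT) start at positions 18, 33, 44, 58, 66.
SpeI cuts after the first base of each site, so after positions 18, 33, 44, 58, 66.
Circular molecule, 5 cuts → 5 fragments:
  19–33 → 15 bp
  34–44 → 11 bp
  45–58 → 14 bp
  59–66 → 8 bp
  67–91 then 1–18 → 25 + 18 = 43 bp
Sorted largest to smallest: 43, 15, 14, 11, 8 bp.

43, 15, 14, 11, 8 bp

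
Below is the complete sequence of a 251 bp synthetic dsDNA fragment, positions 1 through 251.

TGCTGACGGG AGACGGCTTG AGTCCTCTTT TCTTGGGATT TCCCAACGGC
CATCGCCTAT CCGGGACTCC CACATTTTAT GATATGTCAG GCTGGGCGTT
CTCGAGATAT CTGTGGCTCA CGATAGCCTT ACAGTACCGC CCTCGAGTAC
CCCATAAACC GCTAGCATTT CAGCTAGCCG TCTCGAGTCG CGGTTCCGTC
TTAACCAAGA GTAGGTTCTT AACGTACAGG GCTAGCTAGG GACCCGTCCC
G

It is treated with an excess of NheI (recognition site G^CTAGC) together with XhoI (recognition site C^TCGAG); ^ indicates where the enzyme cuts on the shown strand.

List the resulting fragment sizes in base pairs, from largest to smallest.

101, 49, 41, 20, 19, 12, 9 bp

NheI sites (GCTAGC) start at positions 161, 173, 231.
NheI cuts after the first base of each site, so after positions 161, 173, 231.
XhoI sites (CTCGAG) start at positions 101, 142, 182.
XhoI cuts after the first base of each site, so after positions 101, 142, 182.
Combined cut positions: 101, 142, 161, 173, 182, 231.
Linear molecule, 6 cuts → 7 fragments:
  1–101 → 101 bp
  102–142 → 41 bp
  143–161 → 19 bp
  162–173 → 12 bp
  174–182 → 9 bp
  183–231 → 49 bp
  232–251 → 20 bp
Sorted largest to smallest: 101, 49, 41, 20, 19, 12, 9 bp.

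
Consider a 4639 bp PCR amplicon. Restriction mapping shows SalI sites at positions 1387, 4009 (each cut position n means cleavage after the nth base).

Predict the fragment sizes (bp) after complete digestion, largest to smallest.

2622, 1387, 630 bp

Linear molecule, 2 cuts → 3 fragments:
  1387 − 0 = 1387 bp
  4009 − 1387 = 2622 bp
  4639 − 4009 = 630 bp
Sorted largest to smallest: 2622, 1387, 630 bp.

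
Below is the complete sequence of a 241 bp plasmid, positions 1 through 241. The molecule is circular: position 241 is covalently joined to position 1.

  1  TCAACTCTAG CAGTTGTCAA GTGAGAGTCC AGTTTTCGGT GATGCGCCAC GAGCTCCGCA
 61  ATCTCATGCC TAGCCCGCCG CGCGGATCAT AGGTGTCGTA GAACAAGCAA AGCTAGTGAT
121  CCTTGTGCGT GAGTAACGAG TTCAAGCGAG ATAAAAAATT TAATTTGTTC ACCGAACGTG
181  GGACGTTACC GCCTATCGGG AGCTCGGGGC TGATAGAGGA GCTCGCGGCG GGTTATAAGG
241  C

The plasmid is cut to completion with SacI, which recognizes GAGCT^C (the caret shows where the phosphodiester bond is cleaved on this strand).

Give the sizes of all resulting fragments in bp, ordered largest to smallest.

SacI sites (GAGCTC) start at positions 51, 200, 219.
SacI cuts after base 5 of each site (before the last base), so after positions 55, 204, 223.
Circular molecule, 3 cuts → 3 fragments:
  56–204 → 149 bp
  205–223 → 19 bp
  224–241 then 1–55 → 18 + 55 = 73 bp
Sorted largest to smallest: 149, 73, 19 bp.

149, 73, 19 bp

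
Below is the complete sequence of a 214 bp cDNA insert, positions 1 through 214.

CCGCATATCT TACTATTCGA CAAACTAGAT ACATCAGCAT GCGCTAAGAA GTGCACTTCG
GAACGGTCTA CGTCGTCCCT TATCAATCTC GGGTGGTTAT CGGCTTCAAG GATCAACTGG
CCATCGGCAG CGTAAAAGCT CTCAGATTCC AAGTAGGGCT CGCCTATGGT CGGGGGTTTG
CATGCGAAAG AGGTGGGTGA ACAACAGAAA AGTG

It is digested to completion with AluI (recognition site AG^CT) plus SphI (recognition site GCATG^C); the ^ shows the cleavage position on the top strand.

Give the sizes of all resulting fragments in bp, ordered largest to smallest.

97, 46, 41, 30 bp

The AluI site (AGCT) starts at position 137.
AluI cuts after base 2 of each site, so after position 138.
SphI sites (GCATGC) start at positions 37, 180.
SphI cuts after base 5 of each site (before the last base), so after positions 41, 184.
Combined cut positions: 41, 138, 184.
Linear molecule, 3 cuts → 4 fragments:
  1–41 → 41 bp
  42–138 → 97 bp
  139–184 → 46 bp
  185–214 → 30 bp
Sorted largest to smallest: 97, 46, 41, 30 bp.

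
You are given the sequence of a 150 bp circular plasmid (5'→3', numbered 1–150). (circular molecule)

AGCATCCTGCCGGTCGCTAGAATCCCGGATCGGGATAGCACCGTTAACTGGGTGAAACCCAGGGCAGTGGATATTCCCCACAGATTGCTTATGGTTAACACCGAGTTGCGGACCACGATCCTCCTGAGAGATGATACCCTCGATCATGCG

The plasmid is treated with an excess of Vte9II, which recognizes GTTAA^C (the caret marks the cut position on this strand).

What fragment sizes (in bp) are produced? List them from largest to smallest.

99, 51 bp

Vte9II sites (GTTAAC) start at positions 43, 94.
Vte9II cuts after base 5 of each site (before the last base), so after positions 47, 98.
Circular molecule, 2 cuts → 2 fragments:
  48–98 → 51 bp
  99–150 then 1–47 → 52 + 47 = 99 bp
Sorted largest to smallest: 99, 51 bp.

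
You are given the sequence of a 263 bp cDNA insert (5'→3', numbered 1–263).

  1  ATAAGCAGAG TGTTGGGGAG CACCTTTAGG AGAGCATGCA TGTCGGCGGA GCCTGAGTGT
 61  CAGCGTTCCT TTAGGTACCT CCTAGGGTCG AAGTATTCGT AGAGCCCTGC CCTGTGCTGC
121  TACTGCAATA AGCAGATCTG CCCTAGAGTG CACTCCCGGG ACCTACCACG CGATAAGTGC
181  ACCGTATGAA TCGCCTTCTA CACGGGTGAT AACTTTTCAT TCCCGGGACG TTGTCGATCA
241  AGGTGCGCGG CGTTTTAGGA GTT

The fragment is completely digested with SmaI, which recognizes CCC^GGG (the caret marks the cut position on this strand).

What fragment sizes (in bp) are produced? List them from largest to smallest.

157, 67, 39 bp

SmaI sites (CCCGGG) start at positions 155, 222.
SmaI cuts after base 3 of each site, so after positions 157, 224.
Linear molecule, 2 cuts → 3 fragments:
  1–157 → 157 bp
  158–224 → 67 bp
  225–263 → 39 bp
Sorted largest to smallest: 157, 67, 39 bp.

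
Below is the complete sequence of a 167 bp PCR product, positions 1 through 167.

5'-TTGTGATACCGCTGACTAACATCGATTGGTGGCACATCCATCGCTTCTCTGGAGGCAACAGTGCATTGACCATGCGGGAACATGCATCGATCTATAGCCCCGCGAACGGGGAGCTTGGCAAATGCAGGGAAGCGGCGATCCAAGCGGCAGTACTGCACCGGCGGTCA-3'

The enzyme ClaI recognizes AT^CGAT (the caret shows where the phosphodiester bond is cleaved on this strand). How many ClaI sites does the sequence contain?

ATCGAT occurs starting at positions 21, 86.
ClaI cuts at 2 sites.

2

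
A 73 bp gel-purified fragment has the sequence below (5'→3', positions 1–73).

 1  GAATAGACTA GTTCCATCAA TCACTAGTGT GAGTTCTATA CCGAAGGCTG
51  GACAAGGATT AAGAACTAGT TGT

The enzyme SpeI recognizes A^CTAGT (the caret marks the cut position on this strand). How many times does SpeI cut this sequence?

3

ACTAGT occurs starting at positions 7, 23, 65.
SpeI cuts at 3 sites.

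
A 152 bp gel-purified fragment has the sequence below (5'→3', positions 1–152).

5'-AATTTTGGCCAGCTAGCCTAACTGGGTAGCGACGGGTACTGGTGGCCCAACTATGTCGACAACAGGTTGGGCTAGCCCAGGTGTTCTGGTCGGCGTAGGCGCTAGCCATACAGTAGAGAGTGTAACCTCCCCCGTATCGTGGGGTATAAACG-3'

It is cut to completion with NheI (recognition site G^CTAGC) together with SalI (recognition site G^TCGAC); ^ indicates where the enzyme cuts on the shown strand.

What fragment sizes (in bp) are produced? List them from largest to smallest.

NheI sites (GCTAGC) start at positions 12, 71, 101.
NheI cuts after the first base of each site, so after positions 12, 71, 101.
The SalI site (GTCGAC) starts at position 55.
SalI cuts after the first base of each site, so after position 55.
Combined cut positions: 12, 55, 71, 101.
Linear molecule, 4 cuts → 5 fragments:
  1–12 → 12 bp
  13–55 → 43 bp
  56–71 → 16 bp
  72–101 → 30 bp
  102–152 → 51 bp
Sorted largest to smallest: 51, 43, 30, 16, 12 bp.

51, 43, 30, 16, 12 bp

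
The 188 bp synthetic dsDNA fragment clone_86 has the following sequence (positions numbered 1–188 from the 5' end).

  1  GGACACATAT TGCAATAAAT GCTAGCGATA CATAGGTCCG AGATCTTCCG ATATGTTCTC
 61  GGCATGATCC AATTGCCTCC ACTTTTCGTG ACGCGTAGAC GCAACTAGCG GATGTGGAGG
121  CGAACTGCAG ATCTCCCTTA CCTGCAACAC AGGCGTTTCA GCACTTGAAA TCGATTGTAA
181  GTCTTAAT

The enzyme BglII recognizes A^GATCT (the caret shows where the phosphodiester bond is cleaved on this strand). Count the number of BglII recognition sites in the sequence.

2

AGATCT occurs starting at positions 41, 129.
BglII cuts at 2 sites.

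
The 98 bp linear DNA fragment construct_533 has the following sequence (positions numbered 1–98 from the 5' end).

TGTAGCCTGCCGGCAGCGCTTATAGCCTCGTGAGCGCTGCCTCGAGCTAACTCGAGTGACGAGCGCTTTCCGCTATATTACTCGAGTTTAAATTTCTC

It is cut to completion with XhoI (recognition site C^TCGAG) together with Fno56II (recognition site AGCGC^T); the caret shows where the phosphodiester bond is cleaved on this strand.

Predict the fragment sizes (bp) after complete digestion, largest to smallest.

19, 18, 17, 15, 15, 10, 4 bp

XhoI sites (CTCGAG) start at positions 41, 51, 81.
XhoI cuts after the first base of each site, so after positions 41, 51, 81.
Fno56II sites (AGCGCT) start at positions 15, 33, 62.
Fno56II cuts after base 5 of each site (before the last base), so after positions 19, 37, 66.
Combined cut positions: 19, 37, 41, 51, 66, 81.
Linear molecule, 6 cuts → 7 fragments:
  1–19 → 19 bp
  20–37 → 18 bp
  38–41 → 4 bp
  42–51 → 10 bp
  52–66 → 15 bp
  67–81 → 15 bp
  82–98 → 17 bp
Sorted largest to smallest: 19, 18, 17, 15, 15, 10, 4 bp.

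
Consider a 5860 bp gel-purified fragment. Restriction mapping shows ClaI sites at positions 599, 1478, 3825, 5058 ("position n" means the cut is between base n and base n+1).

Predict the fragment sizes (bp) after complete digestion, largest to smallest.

Linear molecule, 4 cuts → 5 fragments:
  599 − 0 = 599 bp
  1478 − 599 = 879 bp
  3825 − 1478 = 2347 bp
  5058 − 3825 = 1233 bp
  5860 − 5058 = 802 bp
Sorted largest to smallest: 2347, 1233, 879, 802, 599 bp.

2347, 1233, 879, 802, 599 bp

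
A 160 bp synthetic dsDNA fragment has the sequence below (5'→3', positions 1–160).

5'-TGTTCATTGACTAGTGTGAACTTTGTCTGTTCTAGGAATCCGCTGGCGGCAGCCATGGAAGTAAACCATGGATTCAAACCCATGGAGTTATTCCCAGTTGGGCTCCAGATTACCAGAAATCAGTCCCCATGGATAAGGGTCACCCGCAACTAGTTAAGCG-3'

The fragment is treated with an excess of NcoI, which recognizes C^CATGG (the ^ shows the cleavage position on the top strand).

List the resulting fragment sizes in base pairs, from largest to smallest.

53, 47, 33, 14, 13 bp

NcoI sites (CCATGG) start at positions 53, 66, 80, 127.
NcoI cuts after the first base of each site, so after positions 53, 66, 80, 127.
Linear molecule, 4 cuts → 5 fragments:
  1–53 → 53 bp
  54–66 → 13 bp
  67–80 → 14 bp
  81–127 → 47 bp
  128–160 → 33 bp
Sorted largest to smallest: 53, 47, 33, 14, 13 bp.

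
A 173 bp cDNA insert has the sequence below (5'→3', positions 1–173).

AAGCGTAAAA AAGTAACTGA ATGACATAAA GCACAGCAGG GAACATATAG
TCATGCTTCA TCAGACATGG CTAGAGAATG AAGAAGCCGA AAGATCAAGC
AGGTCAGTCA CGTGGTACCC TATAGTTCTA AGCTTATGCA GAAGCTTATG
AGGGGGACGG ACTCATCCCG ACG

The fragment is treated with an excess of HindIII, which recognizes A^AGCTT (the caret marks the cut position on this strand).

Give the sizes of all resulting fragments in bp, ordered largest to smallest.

130, 31, 12 bp

HindIII sites (AAGCTT) start at positions 130, 142.
HindIII cuts after the first base of each site, so after positions 130, 142.
Linear molecule, 2 cuts → 3 fragments:
  1–130 → 130 bp
  131–142 → 12 bp
  143–173 → 31 bp
Sorted largest to smallest: 130, 31, 12 bp.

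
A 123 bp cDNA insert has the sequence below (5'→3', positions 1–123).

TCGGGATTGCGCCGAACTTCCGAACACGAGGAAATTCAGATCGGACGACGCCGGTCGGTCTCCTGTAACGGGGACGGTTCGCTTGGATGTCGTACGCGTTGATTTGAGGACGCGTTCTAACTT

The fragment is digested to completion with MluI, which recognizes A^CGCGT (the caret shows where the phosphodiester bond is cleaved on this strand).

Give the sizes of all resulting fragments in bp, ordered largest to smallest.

94, 16, 13 bp

MluI sites (ACGCGT) start at positions 94, 110.
MluI cuts after the first base of each site, so after positions 94, 110.
Linear molecule, 2 cuts → 3 fragments:
  1–94 → 94 bp
  95–110 → 16 bp
  111–123 → 13 bp
Sorted largest to smallest: 94, 16, 13 bp.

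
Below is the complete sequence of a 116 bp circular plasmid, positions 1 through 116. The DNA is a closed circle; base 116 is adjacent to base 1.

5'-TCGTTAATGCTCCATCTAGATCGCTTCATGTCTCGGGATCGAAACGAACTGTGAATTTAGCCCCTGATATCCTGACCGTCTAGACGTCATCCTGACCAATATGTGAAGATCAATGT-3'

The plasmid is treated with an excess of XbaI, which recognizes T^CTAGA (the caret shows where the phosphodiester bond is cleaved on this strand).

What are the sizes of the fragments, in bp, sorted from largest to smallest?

XbaI sites (TCTAGA) start at positions 15, 79.
XbaI cuts after the first base of each site, so after positions 15, 79.
Circular molecule, 2 cuts → 2 fragments:
  16–79 → 64 bp
  80–116 then 1–15 → 37 + 15 = 52 bp
Sorted largest to smallest: 64, 52 bp.

64, 52 bp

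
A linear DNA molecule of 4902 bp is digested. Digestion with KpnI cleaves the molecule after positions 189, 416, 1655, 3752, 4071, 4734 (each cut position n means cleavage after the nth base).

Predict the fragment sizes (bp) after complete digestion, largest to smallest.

Linear molecule, 6 cuts → 7 fragments:
  189 − 0 = 189 bp
  416 − 189 = 227 bp
  1655 − 416 = 1239 bp
  3752 − 1655 = 2097 bp
  4071 − 3752 = 319 bp
  4734 − 4071 = 663 bp
  4902 − 4734 = 168 bp
Sorted largest to smallest: 2097, 1239, 663, 319, 227, 189, 168 bp.

2097, 1239, 663, 319, 227, 189, 168 bp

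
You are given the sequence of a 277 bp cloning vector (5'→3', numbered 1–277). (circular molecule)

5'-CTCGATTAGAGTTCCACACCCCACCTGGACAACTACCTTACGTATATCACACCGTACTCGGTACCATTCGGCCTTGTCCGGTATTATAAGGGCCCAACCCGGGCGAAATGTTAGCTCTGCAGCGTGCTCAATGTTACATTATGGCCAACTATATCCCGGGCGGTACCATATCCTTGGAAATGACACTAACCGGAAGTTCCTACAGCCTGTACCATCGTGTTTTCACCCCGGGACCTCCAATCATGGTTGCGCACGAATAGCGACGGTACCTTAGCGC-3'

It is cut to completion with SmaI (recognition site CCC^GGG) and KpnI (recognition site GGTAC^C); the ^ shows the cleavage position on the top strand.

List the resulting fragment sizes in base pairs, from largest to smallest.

SmaI sites (CCCGGG) start at positions 98, 155, 227.
SmaI cuts after base 3 of each site, so after positions 100, 157, 229.
KpnI sites (GGTACC) start at positions 60, 162, 265.
KpnI cuts after base 5 of each site (before the last base), so after positions 64, 166, 269.
Combined cut positions: 64, 100, 157, 166, 229, 269.
Circular molecule, 6 cuts → 6 fragments:
  65–100 → 36 bp
  101–157 → 57 bp
  158–166 → 9 bp
  167–229 → 63 bp
  230–269 → 40 bp
  270–277 then 1–64 → 8 + 64 = 72 bp
Sorted largest to smallest: 72, 63, 57, 40, 36, 9 bp.

72, 63, 57, 40, 36, 9 bp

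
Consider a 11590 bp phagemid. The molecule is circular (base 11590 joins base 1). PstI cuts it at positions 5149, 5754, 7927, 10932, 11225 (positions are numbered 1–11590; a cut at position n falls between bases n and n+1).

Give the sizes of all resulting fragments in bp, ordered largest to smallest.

Circular molecule, 5 cuts → 5 fragments:
  5754 − 5149 = 605 bp
  7927 − 5754 = 2173 bp
  10932 − 7927 = 3005 bp
  11225 − 10932 = 293 bp
  wrap: 11590 − 11225 + 5149 = 5514 bp
Sorted largest to smallest: 5514, 3005, 2173, 605, 293 bp.

5514, 3005, 2173, 605, 293 bp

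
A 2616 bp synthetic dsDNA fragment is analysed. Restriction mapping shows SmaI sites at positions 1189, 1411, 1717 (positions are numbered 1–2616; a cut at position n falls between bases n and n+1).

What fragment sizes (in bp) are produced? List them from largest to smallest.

Linear molecule, 3 cuts → 4 fragments:
  1189 − 0 = 1189 bp
  1411 − 1189 = 222 bp
  1717 − 1411 = 306 bp
  2616 − 1717 = 899 bp
Sorted largest to smallest: 1189, 899, 306, 222 bp.

1189, 899, 306, 222 bp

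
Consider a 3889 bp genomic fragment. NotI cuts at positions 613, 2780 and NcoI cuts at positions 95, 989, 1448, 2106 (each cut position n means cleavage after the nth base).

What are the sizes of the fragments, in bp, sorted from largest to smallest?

Combined cut positions (sorted): 95, 613, 989, 1448, 2106, 2780.
Linear molecule, 6 cuts → 7 fragments:
  95 − 0 = 95 bp
  613 − 95 = 518 bp
  989 − 613 = 376 bp
  1448 − 989 = 459 bp
  2106 − 1448 = 658 bp
  2780 − 2106 = 674 bp
  3889 − 2780 = 1109 bp
Sorted largest to smallest: 1109, 674, 658, 518, 459, 376, 95 bp.

1109, 674, 658, 518, 459, 376, 95 bp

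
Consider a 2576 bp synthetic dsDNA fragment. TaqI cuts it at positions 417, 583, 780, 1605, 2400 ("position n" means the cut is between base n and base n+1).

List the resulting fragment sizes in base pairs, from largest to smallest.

825, 795, 417, 197, 176, 166 bp

Linear molecule, 5 cuts → 6 fragments:
  417 − 0 = 417 bp
  583 − 417 = 166 bp
  780 − 583 = 197 bp
  1605 − 780 = 825 bp
  2400 − 1605 = 795 bp
  2576 − 2400 = 176 bp
Sorted largest to smallest: 825, 795, 417, 197, 176, 166 bp.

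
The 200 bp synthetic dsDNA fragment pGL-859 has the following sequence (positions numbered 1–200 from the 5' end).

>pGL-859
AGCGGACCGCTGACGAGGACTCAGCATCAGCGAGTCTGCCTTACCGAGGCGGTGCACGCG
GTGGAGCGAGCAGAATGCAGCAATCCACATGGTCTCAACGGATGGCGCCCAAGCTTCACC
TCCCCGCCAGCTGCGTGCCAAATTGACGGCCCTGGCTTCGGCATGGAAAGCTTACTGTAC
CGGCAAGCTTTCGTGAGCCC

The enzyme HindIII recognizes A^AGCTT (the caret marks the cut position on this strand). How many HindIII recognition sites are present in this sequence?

AAGCTT occurs starting at positions 111, 168, 185.
HindIII cuts at 3 sites.

3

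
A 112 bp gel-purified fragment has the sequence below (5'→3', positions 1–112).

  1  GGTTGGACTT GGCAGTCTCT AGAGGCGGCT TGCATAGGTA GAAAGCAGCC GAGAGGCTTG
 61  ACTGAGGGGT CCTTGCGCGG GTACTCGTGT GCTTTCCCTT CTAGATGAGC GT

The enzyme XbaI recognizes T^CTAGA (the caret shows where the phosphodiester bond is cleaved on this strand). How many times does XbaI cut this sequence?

TCTAGA occurs starting at positions 18, 100.
XbaI cuts at 2 sites.

2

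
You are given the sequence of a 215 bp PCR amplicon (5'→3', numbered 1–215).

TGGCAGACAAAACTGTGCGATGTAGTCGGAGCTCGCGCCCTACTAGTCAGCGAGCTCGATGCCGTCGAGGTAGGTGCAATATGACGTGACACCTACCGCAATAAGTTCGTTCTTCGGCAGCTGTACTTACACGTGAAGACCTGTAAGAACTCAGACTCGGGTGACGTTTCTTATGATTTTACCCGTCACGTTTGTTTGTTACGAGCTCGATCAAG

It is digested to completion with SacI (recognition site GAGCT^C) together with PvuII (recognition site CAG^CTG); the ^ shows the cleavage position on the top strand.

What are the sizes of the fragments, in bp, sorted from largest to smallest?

87, 64, 33, 23, 8 bp

SacI sites (GAGCTC) start at positions 29, 52, 203.
SacI cuts after base 5 of each site (before the last base), so after positions 33, 56, 207.
The PvuII site (CAGCTG) starts at position 118.
PvuII cuts after base 3 of each site, so after position 120.
Combined cut positions: 33, 56, 120, 207.
Linear molecule, 4 cuts → 5 fragments:
  1–33 → 33 bp
  34–56 → 23 bp
  57–120 → 64 bp
  121–207 → 87 bp
  208–215 → 8 bp
Sorted largest to smallest: 87, 64, 33, 23, 8 bp.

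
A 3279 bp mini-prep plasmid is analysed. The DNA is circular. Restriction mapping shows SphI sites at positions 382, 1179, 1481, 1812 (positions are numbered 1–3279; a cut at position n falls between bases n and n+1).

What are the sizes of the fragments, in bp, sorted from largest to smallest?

1849, 797, 331, 302 bp

Circular molecule, 4 cuts → 4 fragments:
  1179 − 382 = 797 bp
  1481 − 1179 = 302 bp
  1812 − 1481 = 331 bp
  wrap: 3279 − 1812 + 382 = 1849 bp
Sorted largest to smallest: 1849, 797, 331, 302 bp.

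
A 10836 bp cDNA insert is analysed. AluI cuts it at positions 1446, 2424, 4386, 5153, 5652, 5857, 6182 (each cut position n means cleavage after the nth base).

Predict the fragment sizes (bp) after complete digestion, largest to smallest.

Linear molecule, 7 cuts → 8 fragments:
  1446 − 0 = 1446 bp
  2424 − 1446 = 978 bp
  4386 − 2424 = 1962 bp
  5153 − 4386 = 767 bp
  5652 − 5153 = 499 bp
  5857 − 5652 = 205 bp
  6182 − 5857 = 325 bp
  10836 − 6182 = 4654 bp
Sorted largest to smallest: 4654, 1962, 1446, 978, 767, 499, 325, 205 bp.

4654, 1962, 1446, 978, 767, 499, 325, 205 bp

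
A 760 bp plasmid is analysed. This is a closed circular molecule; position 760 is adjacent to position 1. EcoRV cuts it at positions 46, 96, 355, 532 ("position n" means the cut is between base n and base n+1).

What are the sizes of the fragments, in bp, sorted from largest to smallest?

274, 259, 177, 50 bp

Circular molecule, 4 cuts → 4 fragments:
  96 − 46 = 50 bp
  355 − 96 = 259 bp
  532 − 355 = 177 bp
  wrap: 760 − 532 + 46 = 274 bp
Sorted largest to smallest: 274, 259, 177, 50 bp.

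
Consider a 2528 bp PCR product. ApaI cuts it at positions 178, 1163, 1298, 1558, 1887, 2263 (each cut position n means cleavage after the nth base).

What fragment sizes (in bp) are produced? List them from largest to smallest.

Linear molecule, 6 cuts → 7 fragments:
  178 − 0 = 178 bp
  1163 − 178 = 985 bp
  1298 − 1163 = 135 bp
  1558 − 1298 = 260 bp
  1887 − 1558 = 329 bp
  2263 − 1887 = 376 bp
  2528 − 2263 = 265 bp
Sorted largest to smallest: 985, 376, 329, 265, 260, 178, 135 bp.

985, 376, 329, 265, 260, 178, 135 bp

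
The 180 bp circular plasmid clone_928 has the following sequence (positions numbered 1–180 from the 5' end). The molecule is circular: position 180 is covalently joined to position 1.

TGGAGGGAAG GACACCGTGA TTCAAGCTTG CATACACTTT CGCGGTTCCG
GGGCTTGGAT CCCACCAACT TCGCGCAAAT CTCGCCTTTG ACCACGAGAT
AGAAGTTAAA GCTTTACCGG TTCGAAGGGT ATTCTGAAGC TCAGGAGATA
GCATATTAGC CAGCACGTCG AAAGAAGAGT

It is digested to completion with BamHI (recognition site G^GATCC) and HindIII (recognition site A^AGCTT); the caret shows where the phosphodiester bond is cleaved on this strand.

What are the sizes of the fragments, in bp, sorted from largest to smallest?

95, 52, 33 bp

The BamHI site (GGATCC) starts at position 57.
BamHI cuts after the first base of each site, so after position 57.
HindIII sites (AAGCTT) start at positions 24, 109.
HindIII cuts after the first base of each site, so after positions 24, 109.
Combined cut positions: 24, 57, 109.
Circular molecule, 3 cuts → 3 fragments:
  25–57 → 33 bp
  58–109 → 52 bp
  110–180 then 1–24 → 71 + 24 = 95 bp
Sorted largest to smallest: 95, 52, 33 bp.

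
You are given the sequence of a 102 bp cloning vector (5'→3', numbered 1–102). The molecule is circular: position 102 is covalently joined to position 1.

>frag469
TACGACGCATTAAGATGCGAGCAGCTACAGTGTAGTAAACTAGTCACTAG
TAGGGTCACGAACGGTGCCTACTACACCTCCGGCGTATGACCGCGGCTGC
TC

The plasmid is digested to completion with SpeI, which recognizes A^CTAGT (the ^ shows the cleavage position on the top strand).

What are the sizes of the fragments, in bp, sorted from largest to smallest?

SpeI sites (ACTAGT) start at positions 39, 46.
SpeI cuts after the first base of each site, so after positions 39, 46.
Circular molecule, 2 cuts → 2 fragments:
  40–46 → 7 bp
  47–102 then 1–39 → 56 + 39 = 95 bp
Sorted largest to smallest: 95, 7 bp.

95, 7 bp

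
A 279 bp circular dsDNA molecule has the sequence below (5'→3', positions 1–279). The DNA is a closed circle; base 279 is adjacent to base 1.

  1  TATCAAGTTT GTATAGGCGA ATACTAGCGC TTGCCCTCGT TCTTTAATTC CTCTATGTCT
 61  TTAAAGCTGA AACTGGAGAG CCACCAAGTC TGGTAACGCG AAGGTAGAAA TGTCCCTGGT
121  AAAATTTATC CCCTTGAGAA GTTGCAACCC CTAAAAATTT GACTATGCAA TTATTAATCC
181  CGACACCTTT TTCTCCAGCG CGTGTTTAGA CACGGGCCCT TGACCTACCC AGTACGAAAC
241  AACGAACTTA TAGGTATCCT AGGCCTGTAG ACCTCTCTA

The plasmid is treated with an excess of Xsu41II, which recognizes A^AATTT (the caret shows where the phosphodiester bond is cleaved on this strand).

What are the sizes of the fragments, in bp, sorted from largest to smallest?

246, 33 bp

Xsu41II sites (AAATTT) start at positions 122, 155.
Xsu41II cuts after the first base of each site, so after positions 122, 155.
Circular molecule, 2 cuts → 2 fragments:
  123–155 → 33 bp
  156–279 then 1–122 → 124 + 122 = 246 bp
Sorted largest to smallest: 246, 33 bp.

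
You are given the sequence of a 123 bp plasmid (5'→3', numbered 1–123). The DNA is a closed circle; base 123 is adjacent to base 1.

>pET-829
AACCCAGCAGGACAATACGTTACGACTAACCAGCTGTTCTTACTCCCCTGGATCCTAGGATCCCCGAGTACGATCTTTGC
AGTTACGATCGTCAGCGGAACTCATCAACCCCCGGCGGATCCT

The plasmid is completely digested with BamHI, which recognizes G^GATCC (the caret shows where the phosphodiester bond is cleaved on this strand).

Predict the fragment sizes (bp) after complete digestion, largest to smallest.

BamHI sites (GGATCC) start at positions 50, 58, 117.
BamHI cuts after the first base of each site, so after positions 50, 58, 117.
Circular molecule, 3 cuts → 3 fragments:
  51–58 → 8 bp
  59–117 → 59 bp
  118–123 then 1–50 → 6 + 50 = 56 bp
Sorted largest to smallest: 59, 56, 8 bp.

59, 56, 8 bp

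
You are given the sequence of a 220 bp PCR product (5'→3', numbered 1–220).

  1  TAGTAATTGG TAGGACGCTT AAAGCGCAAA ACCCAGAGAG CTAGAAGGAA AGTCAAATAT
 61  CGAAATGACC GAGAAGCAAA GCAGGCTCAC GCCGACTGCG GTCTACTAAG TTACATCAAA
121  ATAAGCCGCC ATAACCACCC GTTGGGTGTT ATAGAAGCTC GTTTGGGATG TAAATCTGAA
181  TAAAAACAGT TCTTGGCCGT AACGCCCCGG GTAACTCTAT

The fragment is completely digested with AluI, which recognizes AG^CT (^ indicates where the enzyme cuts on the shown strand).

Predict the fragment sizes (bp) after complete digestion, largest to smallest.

AluI sites (AGCT) start at positions 39, 156.
AluI cuts after base 2 of each site, so after positions 40, 157.
Linear molecule, 2 cuts → 3 fragments:
  1–40 → 40 bp
  41–157 → 117 bp
  158–220 → 63 bp
Sorted largest to smallest: 117, 63, 40 bp.

117, 63, 40 bp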